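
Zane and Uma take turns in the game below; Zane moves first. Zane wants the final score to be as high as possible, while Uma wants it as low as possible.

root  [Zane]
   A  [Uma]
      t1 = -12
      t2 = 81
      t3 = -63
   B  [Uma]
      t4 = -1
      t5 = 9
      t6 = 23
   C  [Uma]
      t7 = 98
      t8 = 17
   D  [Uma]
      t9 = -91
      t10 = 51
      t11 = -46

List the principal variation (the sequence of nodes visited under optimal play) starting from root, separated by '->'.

root -> C -> t8

A (Uma): min(-12, 81, -63) = -63
B (Uma): min(-1, 9, 23) = -1
C (Uma): min(98, 17) = 17
D (Uma): min(-91, 51, -46) = -91
root (Zane): max(-63, -1, 17, -91) = 17
At root, Zane picks C (highest: 17).
At C, Uma picks t8 (lowest: 17).
Terminal value 17.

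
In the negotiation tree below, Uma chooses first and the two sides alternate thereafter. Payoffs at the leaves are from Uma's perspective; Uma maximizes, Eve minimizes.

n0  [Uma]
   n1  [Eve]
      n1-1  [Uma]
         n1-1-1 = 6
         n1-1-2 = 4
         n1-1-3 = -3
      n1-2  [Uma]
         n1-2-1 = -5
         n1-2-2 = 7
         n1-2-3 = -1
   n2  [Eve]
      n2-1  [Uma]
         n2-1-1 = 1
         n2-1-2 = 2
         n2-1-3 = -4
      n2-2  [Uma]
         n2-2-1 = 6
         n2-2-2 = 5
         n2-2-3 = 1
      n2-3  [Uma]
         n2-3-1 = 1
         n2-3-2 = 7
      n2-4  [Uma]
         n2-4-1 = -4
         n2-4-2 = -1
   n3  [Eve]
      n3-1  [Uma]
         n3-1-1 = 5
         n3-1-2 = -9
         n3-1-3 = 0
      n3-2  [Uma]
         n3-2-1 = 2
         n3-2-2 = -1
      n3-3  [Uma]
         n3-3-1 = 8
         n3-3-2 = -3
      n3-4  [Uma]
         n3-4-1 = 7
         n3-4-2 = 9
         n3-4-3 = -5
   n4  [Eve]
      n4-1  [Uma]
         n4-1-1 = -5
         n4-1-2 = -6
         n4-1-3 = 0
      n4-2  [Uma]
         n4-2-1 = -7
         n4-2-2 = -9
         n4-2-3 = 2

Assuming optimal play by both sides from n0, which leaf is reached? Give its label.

n1-1 (Uma): max(6, 4, -3) = 6
n1-2 (Uma): max(-5, 7, -1) = 7
n1 (Eve): min(6, 7) = 6
n2-1 (Uma): max(1, 2, -4) = 2
n2-2 (Uma): max(6, 5, 1) = 6
n2-3 (Uma): max(1, 7) = 7
n2-4 (Uma): max(-4, -1) = -1
n2 (Eve): min(2, 6, 7, -1) = -1
n3-1 (Uma): max(5, -9, 0) = 5
n3-2 (Uma): max(2, -1) = 2
n3-3 (Uma): max(8, -3) = 8
n3-4 (Uma): max(7, 9, -5) = 9
n3 (Eve): min(5, 2, 8, 9) = 2
n4-1 (Uma): max(-5, -6, 0) = 0
n4-2 (Uma): max(-7, -9, 2) = 2
n4 (Eve): min(0, 2) = 0
n0 (Uma): max(6, -1, 2, 0) = 6
At n0, Uma picks n1 (highest: 6).
At n1, Eve picks n1-1 (lowest: 6).
At n1-1, Uma picks n1-1-1 (highest: 6).
Terminal value 6.

n1-1-1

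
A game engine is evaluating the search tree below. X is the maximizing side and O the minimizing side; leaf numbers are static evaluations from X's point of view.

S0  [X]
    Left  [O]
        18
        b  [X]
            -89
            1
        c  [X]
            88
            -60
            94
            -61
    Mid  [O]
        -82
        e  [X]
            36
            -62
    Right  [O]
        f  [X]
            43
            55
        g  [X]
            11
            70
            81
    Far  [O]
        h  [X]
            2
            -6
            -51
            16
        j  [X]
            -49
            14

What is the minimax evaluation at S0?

55

b (X): max(-89, 1) = 1
c (X): max(88, -60, 94, -61) = 94
Left (O): min(18, 1, 94) = 1
e (X): max(36, -62) = 36
Mid (O): min(-82, 36) = -82
f (X): max(43, 55) = 55
g (X): max(11, 70, 81) = 81
Right (O): min(55, 81) = 55
h (X): max(2, -6, -51, 16) = 16
j (X): max(-49, 14) = 14
Far (O): min(16, 14) = 14
S0 (X): max(1, -82, 55, 14) = 55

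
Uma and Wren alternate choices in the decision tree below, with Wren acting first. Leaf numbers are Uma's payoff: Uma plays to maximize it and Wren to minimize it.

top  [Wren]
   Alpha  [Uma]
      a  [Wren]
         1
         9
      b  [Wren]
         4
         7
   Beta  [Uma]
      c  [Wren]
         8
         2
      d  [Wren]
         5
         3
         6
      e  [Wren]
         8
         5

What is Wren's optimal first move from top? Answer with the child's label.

Alpha

a (Wren): min(1, 9) = 1
b (Wren): min(4, 7) = 4
Alpha (Uma): max(1, 4) = 4
c (Wren): min(8, 2) = 2
d (Wren): min(5, 3, 6) = 3
e (Wren): min(8, 5) = 5
Beta (Uma): max(2, 3, 5) = 5
top (Wren): min(4, 5) = 4
Wren at top wants the lowest of {Alpha=4, Beta=5}, so chooses Alpha.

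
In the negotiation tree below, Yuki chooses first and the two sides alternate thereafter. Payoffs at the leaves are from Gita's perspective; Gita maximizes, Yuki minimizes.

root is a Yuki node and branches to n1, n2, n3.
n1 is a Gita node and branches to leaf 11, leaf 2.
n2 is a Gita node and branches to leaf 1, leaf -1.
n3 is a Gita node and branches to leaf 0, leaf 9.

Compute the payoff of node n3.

n3 (Gita): max(0, 9) = 9

9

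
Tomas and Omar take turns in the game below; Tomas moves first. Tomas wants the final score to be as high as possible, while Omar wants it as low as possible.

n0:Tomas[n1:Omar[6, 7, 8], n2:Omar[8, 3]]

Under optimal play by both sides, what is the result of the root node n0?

6

n1 (Omar): min(6, 7, 8) = 6
n2 (Omar): min(8, 3) = 3
n0 (Tomas): max(6, 3) = 6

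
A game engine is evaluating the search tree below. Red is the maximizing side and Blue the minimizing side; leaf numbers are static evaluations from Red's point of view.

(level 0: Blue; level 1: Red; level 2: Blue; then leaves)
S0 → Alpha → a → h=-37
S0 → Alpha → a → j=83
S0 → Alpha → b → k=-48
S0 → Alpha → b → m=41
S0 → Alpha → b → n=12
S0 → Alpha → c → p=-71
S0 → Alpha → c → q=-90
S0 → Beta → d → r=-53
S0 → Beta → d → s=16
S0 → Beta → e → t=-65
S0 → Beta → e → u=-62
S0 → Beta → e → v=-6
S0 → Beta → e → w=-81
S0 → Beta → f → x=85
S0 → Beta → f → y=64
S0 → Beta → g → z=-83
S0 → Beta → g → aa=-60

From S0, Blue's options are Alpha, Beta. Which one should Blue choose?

a (Blue): min(-37, 83) = -37
b (Blue): min(-48, 41, 12) = -48
c (Blue): min(-71, -90) = -90
Alpha (Red): max(-37, -48, -90) = -37
d (Blue): min(-53, 16) = -53
e (Blue): min(-65, -62, -6, -81) = -81
f (Blue): min(85, 64) = 64
g (Blue): min(-83, -60) = -83
Beta (Red): max(-53, -81, 64, -83) = 64
S0 (Blue): min(-37, 64) = -37
Blue at S0 wants the lowest of {Alpha=-37, Beta=64}, so chooses Alpha.

Alpha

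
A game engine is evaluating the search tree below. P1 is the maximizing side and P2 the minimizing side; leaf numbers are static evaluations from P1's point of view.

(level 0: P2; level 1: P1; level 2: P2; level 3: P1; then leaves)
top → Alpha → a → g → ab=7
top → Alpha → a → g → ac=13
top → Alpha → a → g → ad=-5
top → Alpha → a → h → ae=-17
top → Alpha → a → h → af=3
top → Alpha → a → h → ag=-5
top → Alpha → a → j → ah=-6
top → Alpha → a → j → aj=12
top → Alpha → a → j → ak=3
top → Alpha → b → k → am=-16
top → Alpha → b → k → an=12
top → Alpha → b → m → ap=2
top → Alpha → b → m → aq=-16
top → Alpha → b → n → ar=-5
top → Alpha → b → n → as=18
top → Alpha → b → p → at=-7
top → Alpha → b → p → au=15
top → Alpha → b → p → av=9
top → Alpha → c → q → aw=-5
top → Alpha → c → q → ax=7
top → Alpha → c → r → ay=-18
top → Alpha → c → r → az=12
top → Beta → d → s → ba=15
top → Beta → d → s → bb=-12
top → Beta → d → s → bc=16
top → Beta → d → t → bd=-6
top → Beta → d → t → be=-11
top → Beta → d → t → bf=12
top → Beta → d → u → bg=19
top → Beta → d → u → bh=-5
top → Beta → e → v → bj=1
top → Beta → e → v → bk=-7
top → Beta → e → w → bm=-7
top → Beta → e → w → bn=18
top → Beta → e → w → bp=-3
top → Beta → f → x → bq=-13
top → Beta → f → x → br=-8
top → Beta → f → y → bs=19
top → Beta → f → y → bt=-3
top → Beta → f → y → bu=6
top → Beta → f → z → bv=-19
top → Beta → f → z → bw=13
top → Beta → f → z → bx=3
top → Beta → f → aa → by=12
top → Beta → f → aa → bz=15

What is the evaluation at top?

7

g (P1): max(7, 13, -5) = 13
h (P1): max(-17, 3, -5) = 3
j (P1): max(-6, 12, 3) = 12
a (P2): min(13, 3, 12) = 3
k (P1): max(-16, 12) = 12
m (P1): max(2, -16) = 2
n (P1): max(-5, 18) = 18
p (P1): max(-7, 15, 9) = 15
b (P2): min(12, 2, 18, 15) = 2
q (P1): max(-5, 7) = 7
r (P1): max(-18, 12) = 12
c (P2): min(7, 12) = 7
Alpha (P1): max(3, 2, 7) = 7
s (P1): max(15, -12, 16) = 16
t (P1): max(-6, -11, 12) = 12
u (P1): max(19, -5) = 19
d (P2): min(16, 12, 19) = 12
v (P1): max(1, -7) = 1
w (P1): max(-7, 18, -3) = 18
e (P2): min(1, 18) = 1
x (P1): max(-13, -8) = -8
y (P1): max(19, -3, 6) = 19
z (P1): max(-19, 13, 3) = 13
aa (P1): max(12, 15) = 15
f (P2): min(-8, 19, 13, 15) = -8
Beta (P1): max(12, 1, -8) = 12
top (P2): min(7, 12) = 7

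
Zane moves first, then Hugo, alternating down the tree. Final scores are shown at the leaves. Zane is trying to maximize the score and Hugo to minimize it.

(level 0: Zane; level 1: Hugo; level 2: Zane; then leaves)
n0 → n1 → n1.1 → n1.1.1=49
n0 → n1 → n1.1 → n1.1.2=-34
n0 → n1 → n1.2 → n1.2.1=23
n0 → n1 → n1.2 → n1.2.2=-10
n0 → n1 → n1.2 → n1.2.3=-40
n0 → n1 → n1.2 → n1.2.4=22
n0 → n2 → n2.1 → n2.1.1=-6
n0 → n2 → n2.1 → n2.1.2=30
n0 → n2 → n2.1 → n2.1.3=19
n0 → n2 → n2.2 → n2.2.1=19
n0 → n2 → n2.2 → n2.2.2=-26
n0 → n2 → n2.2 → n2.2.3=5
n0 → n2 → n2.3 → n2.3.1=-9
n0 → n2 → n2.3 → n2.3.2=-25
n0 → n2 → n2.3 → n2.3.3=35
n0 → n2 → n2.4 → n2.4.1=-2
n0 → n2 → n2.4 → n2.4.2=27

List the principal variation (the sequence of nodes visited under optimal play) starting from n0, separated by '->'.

n0 -> n1 -> n1.2 -> n1.2.1

n1.1 (Zane): max(49, -34) = 49
n1.2 (Zane): max(23, -10, -40, 22) = 23
n1 (Hugo): min(49, 23) = 23
n2.1 (Zane): max(-6, 30, 19) = 30
n2.2 (Zane): max(19, -26, 5) = 19
n2.3 (Zane): max(-9, -25, 35) = 35
n2.4 (Zane): max(-2, 27) = 27
n2 (Hugo): min(30, 19, 35, 27) = 19
n0 (Zane): max(23, 19) = 23
At n0, Zane picks n1 (highest: 23).
At n1, Hugo picks n1.2 (lowest: 23).
At n1.2, Zane picks n1.2.1 (highest: 23).
Terminal value 23.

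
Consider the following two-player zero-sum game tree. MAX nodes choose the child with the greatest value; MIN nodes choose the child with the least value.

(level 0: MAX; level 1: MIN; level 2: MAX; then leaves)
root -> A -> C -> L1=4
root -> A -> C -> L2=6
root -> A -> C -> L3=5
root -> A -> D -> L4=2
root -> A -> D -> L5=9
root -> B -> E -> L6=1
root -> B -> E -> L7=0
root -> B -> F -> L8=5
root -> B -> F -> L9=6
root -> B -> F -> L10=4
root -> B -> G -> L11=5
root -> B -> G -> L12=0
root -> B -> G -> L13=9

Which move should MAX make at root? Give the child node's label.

C (MAX): max(4, 6, 5) = 6
D (MAX): max(2, 9) = 9
A (MIN): min(6, 9) = 6
E (MAX): max(1, 0) = 1
F (MAX): max(5, 6, 4) = 6
G (MAX): max(5, 0, 9) = 9
B (MIN): min(1, 6, 9) = 1
root (MAX): max(6, 1) = 6
MAX at root wants the highest of {A=6, B=1}, so chooses A.

A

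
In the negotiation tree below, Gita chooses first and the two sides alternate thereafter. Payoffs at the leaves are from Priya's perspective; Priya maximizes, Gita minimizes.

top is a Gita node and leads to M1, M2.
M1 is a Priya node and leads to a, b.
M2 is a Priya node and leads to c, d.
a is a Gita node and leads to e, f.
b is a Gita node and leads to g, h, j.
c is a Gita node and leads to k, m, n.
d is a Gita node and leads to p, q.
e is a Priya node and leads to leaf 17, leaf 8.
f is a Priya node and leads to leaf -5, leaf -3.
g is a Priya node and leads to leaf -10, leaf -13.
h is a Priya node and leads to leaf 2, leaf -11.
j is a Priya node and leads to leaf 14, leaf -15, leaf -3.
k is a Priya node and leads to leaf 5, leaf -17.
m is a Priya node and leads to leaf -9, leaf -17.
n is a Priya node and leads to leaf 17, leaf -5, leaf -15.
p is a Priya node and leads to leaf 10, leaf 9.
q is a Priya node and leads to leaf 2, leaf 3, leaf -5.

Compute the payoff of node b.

-10

g (Priya): max(-10, -13) = -10
h (Priya): max(2, -11) = 2
j (Priya): max(14, -15, -3) = 14
b (Gita): min(-10, 2, 14) = -10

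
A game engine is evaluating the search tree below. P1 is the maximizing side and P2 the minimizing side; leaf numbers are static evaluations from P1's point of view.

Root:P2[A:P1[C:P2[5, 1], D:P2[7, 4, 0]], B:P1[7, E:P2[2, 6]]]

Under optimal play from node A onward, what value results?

C (P2): min(5, 1) = 1
D (P2): min(7, 4, 0) = 0
A (P1): max(1, 0) = 1

1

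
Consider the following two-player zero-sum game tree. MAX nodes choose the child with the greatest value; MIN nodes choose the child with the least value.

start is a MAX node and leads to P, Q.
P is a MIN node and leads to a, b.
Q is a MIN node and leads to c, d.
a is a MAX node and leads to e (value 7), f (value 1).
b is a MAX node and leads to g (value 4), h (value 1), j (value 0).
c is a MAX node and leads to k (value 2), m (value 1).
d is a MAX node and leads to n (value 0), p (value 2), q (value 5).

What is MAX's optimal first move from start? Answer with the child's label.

a (MAX): max(7, 1) = 7
b (MAX): max(4, 1, 0) = 4
P (MIN): min(7, 4) = 4
c (MAX): max(2, 1) = 2
d (MAX): max(0, 2, 5) = 5
Q (MIN): min(2, 5) = 2
start (MAX): max(4, 2) = 4
MAX at start wants the highest of {P=4, Q=2}, so chooses P.

P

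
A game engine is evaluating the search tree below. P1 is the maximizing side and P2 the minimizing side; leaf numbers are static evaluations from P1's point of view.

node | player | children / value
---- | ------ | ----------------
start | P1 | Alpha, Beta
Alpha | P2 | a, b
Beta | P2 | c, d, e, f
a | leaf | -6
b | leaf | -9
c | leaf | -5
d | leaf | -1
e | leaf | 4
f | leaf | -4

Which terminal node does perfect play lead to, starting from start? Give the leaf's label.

c

Alpha (P2): min(-6, -9) = -9
Beta (P2): min(-5, -1, 4, -4) = -5
start (P1): max(-9, -5) = -5
At start, P1 picks Beta (highest: -5).
At Beta, P2 picks c (lowest: -5).
Terminal value -5.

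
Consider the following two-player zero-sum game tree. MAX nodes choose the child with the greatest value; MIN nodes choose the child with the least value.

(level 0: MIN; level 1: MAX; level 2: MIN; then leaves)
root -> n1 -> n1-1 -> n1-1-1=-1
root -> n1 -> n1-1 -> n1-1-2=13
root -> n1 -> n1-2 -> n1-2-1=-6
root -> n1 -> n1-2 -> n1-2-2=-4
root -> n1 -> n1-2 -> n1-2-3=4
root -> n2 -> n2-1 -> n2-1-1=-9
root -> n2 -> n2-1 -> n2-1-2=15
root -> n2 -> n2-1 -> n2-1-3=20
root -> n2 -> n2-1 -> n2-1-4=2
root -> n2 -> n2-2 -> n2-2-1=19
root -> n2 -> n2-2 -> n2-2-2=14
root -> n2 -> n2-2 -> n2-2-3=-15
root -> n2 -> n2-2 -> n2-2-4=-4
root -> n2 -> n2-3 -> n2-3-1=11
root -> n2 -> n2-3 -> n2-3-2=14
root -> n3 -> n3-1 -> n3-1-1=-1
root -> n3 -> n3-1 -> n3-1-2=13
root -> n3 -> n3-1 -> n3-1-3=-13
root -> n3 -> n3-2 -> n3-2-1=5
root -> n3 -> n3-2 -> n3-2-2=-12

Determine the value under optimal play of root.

n1-1 (MIN): min(-1, 13) = -1
n1-2 (MIN): min(-6, -4, 4) = -6
n1 (MAX): max(-1, -6) = -1
n2-1 (MIN): min(-9, 15, 20, 2) = -9
n2-2 (MIN): min(19, 14, -15, -4) = -15
n2-3 (MIN): min(11, 14) = 11
n2 (MAX): max(-9, -15, 11) = 11
n3-1 (MIN): min(-1, 13, -13) = -13
n3-2 (MIN): min(5, -12) = -12
n3 (MAX): max(-13, -12) = -12
root (MIN): min(-1, 11, -12) = -12

-12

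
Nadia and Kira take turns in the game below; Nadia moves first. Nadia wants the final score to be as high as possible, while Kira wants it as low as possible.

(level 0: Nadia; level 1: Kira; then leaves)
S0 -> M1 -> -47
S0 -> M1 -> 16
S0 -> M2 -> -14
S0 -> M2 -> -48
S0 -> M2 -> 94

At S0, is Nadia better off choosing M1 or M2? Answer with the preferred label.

M1 (Kira): min(-47, 16) = -47
M2 (Kira): min(-14, -48, 94) = -48
Nadia prefers the higher value; M1=-47, M2=-48. M1 is better since -47 > -48.

M1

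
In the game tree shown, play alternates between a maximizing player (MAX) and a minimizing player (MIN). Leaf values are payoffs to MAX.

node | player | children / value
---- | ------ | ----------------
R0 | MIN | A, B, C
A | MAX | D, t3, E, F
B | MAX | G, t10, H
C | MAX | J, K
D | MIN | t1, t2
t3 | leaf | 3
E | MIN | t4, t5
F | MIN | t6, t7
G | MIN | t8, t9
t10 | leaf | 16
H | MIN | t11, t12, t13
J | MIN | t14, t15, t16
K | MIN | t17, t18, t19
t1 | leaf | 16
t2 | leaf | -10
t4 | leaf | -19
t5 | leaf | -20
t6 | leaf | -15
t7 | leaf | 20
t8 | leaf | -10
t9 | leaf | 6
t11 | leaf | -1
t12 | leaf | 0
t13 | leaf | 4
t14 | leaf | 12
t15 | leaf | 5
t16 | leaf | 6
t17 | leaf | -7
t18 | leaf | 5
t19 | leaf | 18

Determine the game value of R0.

3

D (MIN): min(16, -10) = -10
E (MIN): min(-19, -20) = -20
F (MIN): min(-15, 20) = -15
A (MAX): max(-10, 3, -20, -15) = 3
G (MIN): min(-10, 6) = -10
H (MIN): min(-1, 0, 4) = -1
B (MAX): max(-10, 16, -1) = 16
J (MIN): min(12, 5, 6) = 5
K (MIN): min(-7, 5, 18) = -7
C (MAX): max(5, -7) = 5
R0 (MIN): min(3, 16, 5) = 3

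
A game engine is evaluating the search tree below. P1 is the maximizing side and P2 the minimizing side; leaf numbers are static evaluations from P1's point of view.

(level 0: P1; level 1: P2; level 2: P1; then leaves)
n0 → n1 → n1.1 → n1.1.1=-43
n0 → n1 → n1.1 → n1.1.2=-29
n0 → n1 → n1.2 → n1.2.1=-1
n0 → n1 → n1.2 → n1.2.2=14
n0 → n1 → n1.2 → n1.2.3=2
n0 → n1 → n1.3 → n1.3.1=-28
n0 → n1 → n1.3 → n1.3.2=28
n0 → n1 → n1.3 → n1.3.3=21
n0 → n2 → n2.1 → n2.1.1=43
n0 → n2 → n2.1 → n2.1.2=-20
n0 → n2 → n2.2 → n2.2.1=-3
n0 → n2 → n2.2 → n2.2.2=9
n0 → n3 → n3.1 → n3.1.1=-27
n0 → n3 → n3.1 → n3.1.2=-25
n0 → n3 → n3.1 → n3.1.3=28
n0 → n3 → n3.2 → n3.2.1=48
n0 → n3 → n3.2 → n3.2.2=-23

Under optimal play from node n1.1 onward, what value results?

n1.1 (P1): max(-43, -29) = -29

-29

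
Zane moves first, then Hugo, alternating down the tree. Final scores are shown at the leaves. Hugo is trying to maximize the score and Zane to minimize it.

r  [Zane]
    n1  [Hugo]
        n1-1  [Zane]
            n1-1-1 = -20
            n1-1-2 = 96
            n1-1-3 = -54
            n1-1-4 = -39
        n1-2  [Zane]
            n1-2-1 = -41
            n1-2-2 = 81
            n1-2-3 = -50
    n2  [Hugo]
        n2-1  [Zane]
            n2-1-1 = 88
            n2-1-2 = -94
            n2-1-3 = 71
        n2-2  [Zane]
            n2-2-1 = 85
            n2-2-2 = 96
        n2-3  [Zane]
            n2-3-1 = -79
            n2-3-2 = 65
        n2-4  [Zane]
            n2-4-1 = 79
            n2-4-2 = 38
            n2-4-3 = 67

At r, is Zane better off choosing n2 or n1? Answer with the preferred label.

n1

n2-1 (Zane): min(88, -94, 71) = -94
n2-2 (Zane): min(85, 96) = 85
n2-3 (Zane): min(-79, 65) = -79
n2-4 (Zane): min(79, 38, 67) = 38
n2 (Hugo): max(-94, 85, -79, 38) = 85
n1-1 (Zane): min(-20, 96, -54, -39) = -54
n1-2 (Zane): min(-41, 81, -50) = -50
n1 (Hugo): max(-54, -50) = -50
Zane prefers the lower value; n2=85, n1=-50. n1 is better since -50 < 85.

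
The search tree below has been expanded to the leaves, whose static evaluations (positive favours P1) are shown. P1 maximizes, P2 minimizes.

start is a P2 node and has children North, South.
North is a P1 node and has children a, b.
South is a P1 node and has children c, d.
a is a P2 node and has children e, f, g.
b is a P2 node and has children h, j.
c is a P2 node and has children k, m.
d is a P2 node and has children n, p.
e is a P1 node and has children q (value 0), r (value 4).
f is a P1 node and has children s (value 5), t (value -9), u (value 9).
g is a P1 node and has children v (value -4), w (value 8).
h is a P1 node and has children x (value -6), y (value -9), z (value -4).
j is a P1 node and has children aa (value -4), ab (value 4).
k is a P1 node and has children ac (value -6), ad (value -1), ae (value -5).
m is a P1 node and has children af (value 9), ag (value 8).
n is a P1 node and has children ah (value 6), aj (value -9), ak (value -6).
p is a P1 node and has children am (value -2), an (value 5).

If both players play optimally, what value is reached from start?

e (P1): max(0, 4) = 4
f (P1): max(5, -9, 9) = 9
g (P1): max(-4, 8) = 8
a (P2): min(4, 9, 8) = 4
h (P1): max(-6, -9, -4) = -4
j (P1): max(-4, 4) = 4
b (P2): min(-4, 4) = -4
North (P1): max(4, -4) = 4
k (P1): max(-6, -1, -5) = -1
m (P1): max(9, 8) = 9
c (P2): min(-1, 9) = -1
n (P1): max(6, -9, -6) = 6
p (P1): max(-2, 5) = 5
d (P2): min(6, 5) = 5
South (P1): max(-1, 5) = 5
start (P2): min(4, 5) = 4

4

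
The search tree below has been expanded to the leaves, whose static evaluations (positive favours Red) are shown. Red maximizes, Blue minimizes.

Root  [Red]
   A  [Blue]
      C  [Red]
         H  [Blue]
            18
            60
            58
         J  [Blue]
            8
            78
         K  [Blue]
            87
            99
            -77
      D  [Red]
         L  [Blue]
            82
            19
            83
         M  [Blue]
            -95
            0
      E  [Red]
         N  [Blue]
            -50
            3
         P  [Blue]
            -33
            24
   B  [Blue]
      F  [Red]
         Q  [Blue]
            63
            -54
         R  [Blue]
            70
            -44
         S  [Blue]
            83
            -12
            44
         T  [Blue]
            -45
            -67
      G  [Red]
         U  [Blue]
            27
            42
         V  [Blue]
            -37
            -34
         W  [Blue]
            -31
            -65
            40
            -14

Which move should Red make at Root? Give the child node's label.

H (Blue): min(18, 60, 58) = 18
J (Blue): min(8, 78) = 8
K (Blue): min(87, 99, -77) = -77
C (Red): max(18, 8, -77) = 18
L (Blue): min(82, 19, 83) = 19
M (Blue): min(-95, 0) = -95
D (Red): max(19, -95) = 19
N (Blue): min(-50, 3) = -50
P (Blue): min(-33, 24) = -33
E (Red): max(-50, -33) = -33
A (Blue): min(18, 19, -33) = -33
Q (Blue): min(63, -54) = -54
R (Blue): min(70, -44) = -44
S (Blue): min(83, -12, 44) = -12
T (Blue): min(-45, -67) = -67
F (Red): max(-54, -44, -12, -67) = -12
U (Blue): min(27, 42) = 27
V (Blue): min(-37, -34) = -37
W (Blue): min(-31, -65, 40, -14) = -65
G (Red): max(27, -37, -65) = 27
B (Blue): min(-12, 27) = -12
Root (Red): max(-33, -12) = -12
Red at Root wants the highest of {A=-33, B=-12}, so chooses B.

B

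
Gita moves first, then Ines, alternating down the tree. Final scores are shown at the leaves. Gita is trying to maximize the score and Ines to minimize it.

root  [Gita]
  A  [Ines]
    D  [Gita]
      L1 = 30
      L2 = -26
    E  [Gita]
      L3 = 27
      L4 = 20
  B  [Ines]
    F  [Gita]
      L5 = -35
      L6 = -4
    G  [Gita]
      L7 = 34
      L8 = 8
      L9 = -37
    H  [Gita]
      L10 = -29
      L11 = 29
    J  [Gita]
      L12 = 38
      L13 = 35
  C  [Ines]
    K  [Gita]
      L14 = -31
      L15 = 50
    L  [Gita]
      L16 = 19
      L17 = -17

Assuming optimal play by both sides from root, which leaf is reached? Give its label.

L3

D (Gita): max(30, -26) = 30
E (Gita): max(27, 20) = 27
A (Ines): min(30, 27) = 27
F (Gita): max(-35, -4) = -4
G (Gita): max(34, 8, -37) = 34
H (Gita): max(-29, 29) = 29
J (Gita): max(38, 35) = 38
B (Ines): min(-4, 34, 29, 38) = -4
K (Gita): max(-31, 50) = 50
L (Gita): max(19, -17) = 19
C (Ines): min(50, 19) = 19
root (Gita): max(27, -4, 19) = 27
At root, Gita picks A (highest: 27).
At A, Ines picks E (lowest: 27).
At E, Gita picks L3 (highest: 27).
Terminal value 27.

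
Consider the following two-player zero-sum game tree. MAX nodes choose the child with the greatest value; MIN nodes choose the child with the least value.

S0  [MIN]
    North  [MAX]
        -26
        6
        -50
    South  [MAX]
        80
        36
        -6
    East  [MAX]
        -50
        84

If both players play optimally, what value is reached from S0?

6

North (MAX): max(-26, 6, -50) = 6
South (MAX): max(80, 36, -6) = 80
East (MAX): max(-50, 84) = 84
S0 (MIN): min(6, 80, 84) = 6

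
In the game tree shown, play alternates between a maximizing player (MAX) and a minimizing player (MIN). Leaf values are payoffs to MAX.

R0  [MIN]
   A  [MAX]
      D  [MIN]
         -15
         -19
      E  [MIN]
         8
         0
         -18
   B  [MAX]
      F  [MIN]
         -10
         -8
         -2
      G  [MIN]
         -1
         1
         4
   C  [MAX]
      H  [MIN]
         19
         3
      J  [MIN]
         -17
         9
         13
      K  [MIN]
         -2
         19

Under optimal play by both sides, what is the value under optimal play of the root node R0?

-18

D (MIN): min(-15, -19) = -19
E (MIN): min(8, 0, -18) = -18
A (MAX): max(-19, -18) = -18
F (MIN): min(-10, -8, -2) = -10
G (MIN): min(-1, 1, 4) = -1
B (MAX): max(-10, -1) = -1
H (MIN): min(19, 3) = 3
J (MIN): min(-17, 9, 13) = -17
K (MIN): min(-2, 19) = -2
C (MAX): max(3, -17, -2) = 3
R0 (MIN): min(-18, -1, 3) = -18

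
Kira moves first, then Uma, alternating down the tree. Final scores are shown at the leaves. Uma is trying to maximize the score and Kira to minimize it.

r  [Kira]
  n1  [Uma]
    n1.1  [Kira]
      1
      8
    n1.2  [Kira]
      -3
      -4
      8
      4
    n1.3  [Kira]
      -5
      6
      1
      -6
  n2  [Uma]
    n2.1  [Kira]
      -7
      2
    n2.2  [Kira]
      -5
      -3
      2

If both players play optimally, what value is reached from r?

-5

n1.1 (Kira): min(1, 8) = 1
n1.2 (Kira): min(-3, -4, 8, 4) = -4
n1.3 (Kira): min(-5, 6, 1, -6) = -6
n1 (Uma): max(1, -4, -6) = 1
n2.1 (Kira): min(-7, 2) = -7
n2.2 (Kira): min(-5, -3, 2) = -5
n2 (Uma): max(-7, -5) = -5
r (Kira): min(1, -5) = -5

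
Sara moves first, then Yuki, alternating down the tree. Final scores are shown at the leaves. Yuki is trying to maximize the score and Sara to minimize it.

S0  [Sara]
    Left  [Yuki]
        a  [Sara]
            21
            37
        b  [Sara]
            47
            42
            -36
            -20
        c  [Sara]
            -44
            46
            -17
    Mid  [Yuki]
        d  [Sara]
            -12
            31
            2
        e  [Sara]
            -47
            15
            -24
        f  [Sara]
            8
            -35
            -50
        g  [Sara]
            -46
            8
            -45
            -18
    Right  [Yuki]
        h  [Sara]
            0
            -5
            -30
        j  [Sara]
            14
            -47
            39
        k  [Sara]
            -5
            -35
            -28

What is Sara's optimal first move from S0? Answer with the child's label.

a (Sara): min(21, 37) = 21
b (Sara): min(47, 42, -36, -20) = -36
c (Sara): min(-44, 46, -17) = -44
Left (Yuki): max(21, -36, -44) = 21
d (Sara): min(-12, 31, 2) = -12
e (Sara): min(-47, 15, -24) = -47
f (Sara): min(8, -35, -50) = -50
g (Sara): min(-46, 8, -45, -18) = -46
Mid (Yuki): max(-12, -47, -50, -46) = -12
h (Sara): min(0, -5, -30) = -30
j (Sara): min(14, -47, 39) = -47
k (Sara): min(-5, -35, -28) = -35
Right (Yuki): max(-30, -47, -35) = -30
S0 (Sara): min(21, -12, -30) = -30
Sara at S0 wants the lowest of {Left=21, Mid=-12, Right=-30}, so chooses Right.

Right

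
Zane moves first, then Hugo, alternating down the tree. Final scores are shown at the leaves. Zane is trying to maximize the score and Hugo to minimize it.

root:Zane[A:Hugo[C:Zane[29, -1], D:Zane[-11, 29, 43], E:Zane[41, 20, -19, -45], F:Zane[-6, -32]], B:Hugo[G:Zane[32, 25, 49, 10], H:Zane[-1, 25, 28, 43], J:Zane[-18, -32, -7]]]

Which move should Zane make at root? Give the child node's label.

C (Zane): max(29, -1) = 29
D (Zane): max(-11, 29, 43) = 43
E (Zane): max(41, 20, -19, -45) = 41
F (Zane): max(-6, -32) = -6
A (Hugo): min(29, 43, 41, -6) = -6
G (Zane): max(32, 25, 49, 10) = 49
H (Zane): max(-1, 25, 28, 43) = 43
J (Zane): max(-18, -32, -7) = -7
B (Hugo): min(49, 43, -7) = -7
root (Zane): max(-6, -7) = -6
Zane at root wants the highest of {A=-6, B=-7}, so chooses A.

A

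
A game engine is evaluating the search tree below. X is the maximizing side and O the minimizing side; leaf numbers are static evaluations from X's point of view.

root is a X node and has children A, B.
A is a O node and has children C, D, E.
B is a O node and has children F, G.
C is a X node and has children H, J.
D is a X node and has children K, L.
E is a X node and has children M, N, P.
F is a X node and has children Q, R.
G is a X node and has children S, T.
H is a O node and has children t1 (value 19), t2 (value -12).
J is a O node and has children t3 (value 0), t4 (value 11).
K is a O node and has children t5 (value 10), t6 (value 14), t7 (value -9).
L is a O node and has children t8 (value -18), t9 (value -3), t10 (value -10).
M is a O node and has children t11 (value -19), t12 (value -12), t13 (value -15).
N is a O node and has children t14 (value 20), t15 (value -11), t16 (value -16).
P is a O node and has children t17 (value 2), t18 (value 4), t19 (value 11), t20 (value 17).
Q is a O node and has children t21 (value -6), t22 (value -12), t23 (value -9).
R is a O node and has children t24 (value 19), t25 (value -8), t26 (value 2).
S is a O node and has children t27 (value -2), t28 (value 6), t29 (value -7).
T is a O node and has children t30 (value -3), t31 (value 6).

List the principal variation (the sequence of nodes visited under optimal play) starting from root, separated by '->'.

H (O): min(19, -12) = -12
J (O): min(0, 11) = 0
C (X): max(-12, 0) = 0
K (O): min(10, 14, -9) = -9
L (O): min(-18, -3, -10) = -18
D (X): max(-9, -18) = -9
M (O): min(-19, -12, -15) = -19
N (O): min(20, -11, -16) = -16
P (O): min(2, 4, 11, 17) = 2
E (X): max(-19, -16, 2) = 2
A (O): min(0, -9, 2) = -9
Q (O): min(-6, -12, -9) = -12
R (O): min(19, -8, 2) = -8
F (X): max(-12, -8) = -8
S (O): min(-2, 6, -7) = -7
T (O): min(-3, 6) = -3
G (X): max(-7, -3) = -3
B (O): min(-8, -3) = -8
root (X): max(-9, -8) = -8
At root, X picks B (highest: -8).
At B, O picks F (lowest: -8).
At F, X picks R (highest: -8).
At R, O picks t25 (lowest: -8).
Terminal value -8.

root -> B -> F -> R -> t25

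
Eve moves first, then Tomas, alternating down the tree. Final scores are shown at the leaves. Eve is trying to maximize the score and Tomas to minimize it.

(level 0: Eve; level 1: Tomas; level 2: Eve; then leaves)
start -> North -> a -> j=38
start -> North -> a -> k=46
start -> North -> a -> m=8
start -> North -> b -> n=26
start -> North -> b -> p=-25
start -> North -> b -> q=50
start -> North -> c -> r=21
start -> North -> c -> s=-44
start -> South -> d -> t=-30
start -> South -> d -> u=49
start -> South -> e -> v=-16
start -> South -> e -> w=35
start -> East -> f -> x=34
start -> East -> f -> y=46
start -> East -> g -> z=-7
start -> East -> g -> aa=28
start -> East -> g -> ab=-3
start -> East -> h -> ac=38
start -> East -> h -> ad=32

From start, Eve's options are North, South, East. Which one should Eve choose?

South

a (Eve): max(38, 46, 8) = 46
b (Eve): max(26, -25, 50) = 50
c (Eve): max(21, -44) = 21
North (Tomas): min(46, 50, 21) = 21
d (Eve): max(-30, 49) = 49
e (Eve): max(-16, 35) = 35
South (Tomas): min(49, 35) = 35
f (Eve): max(34, 46) = 46
g (Eve): max(-7, 28, -3) = 28
h (Eve): max(38, 32) = 38
East (Tomas): min(46, 28, 38) = 28
start (Eve): max(21, 35, 28) = 35
Eve at start wants the highest of {North=21, South=35, East=28}, so chooses South.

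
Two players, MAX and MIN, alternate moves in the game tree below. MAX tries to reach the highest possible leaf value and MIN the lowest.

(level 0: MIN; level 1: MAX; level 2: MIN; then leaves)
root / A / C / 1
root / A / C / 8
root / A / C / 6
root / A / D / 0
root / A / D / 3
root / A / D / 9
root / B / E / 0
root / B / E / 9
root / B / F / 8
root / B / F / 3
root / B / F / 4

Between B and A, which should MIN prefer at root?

E (MIN): min(0, 9) = 0
F (MIN): min(8, 3, 4) = 3
B (MAX): max(0, 3) = 3
C (MIN): min(1, 8, 6) = 1
D (MIN): min(0, 3, 9) = 0
A (MAX): max(1, 0) = 1
MIN prefers the lower value; B=3, A=1. A is better since 1 < 3.

A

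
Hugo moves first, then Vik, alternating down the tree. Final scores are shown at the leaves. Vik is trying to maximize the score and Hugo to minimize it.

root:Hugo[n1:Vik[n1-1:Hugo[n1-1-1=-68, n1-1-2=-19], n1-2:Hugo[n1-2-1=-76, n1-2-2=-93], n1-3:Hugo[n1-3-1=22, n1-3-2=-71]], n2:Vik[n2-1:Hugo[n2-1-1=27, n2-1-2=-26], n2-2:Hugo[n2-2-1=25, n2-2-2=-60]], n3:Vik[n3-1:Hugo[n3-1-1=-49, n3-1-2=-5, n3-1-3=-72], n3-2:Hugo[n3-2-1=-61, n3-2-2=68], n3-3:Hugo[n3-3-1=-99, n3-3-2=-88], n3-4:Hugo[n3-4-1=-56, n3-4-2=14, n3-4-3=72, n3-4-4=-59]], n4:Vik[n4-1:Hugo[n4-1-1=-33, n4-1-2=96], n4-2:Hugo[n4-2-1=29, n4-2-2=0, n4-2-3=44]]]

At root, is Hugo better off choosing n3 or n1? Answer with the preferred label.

n3-1 (Hugo): min(-49, -5, -72) = -72
n3-2 (Hugo): min(-61, 68) = -61
n3-3 (Hugo): min(-99, -88) = -99
n3-4 (Hugo): min(-56, 14, 72, -59) = -59
n3 (Vik): max(-72, -61, -99, -59) = -59
n1-1 (Hugo): min(-68, -19) = -68
n1-2 (Hugo): min(-76, -93) = -93
n1-3 (Hugo): min(22, -71) = -71
n1 (Vik): max(-68, -93, -71) = -68
Hugo prefers the lower value; n3=-59, n1=-68. n1 is better since -68 < -59.

n1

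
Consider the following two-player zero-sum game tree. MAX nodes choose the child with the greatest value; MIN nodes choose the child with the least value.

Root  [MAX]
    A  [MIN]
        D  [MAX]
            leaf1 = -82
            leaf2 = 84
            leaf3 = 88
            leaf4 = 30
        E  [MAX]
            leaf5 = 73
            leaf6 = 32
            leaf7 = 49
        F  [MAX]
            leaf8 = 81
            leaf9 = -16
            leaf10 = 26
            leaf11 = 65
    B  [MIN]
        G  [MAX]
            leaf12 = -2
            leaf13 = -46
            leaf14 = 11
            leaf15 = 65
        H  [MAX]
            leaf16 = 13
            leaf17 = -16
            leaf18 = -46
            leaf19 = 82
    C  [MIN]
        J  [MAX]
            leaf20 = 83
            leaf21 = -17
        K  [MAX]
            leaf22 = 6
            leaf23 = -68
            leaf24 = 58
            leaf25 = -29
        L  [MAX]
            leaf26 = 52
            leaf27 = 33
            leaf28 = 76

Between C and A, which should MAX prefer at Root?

A

J (MAX): max(83, -17) = 83
K (MAX): max(6, -68, 58, -29) = 58
L (MAX): max(52, 33, 76) = 76
C (MIN): min(83, 58, 76) = 58
D (MAX): max(-82, 84, 88, 30) = 88
E (MAX): max(73, 32, 49) = 73
F (MAX): max(81, -16, 26, 65) = 81
A (MIN): min(88, 73, 81) = 73
MAX prefers the higher value; C=58, A=73. A is better since 73 > 58.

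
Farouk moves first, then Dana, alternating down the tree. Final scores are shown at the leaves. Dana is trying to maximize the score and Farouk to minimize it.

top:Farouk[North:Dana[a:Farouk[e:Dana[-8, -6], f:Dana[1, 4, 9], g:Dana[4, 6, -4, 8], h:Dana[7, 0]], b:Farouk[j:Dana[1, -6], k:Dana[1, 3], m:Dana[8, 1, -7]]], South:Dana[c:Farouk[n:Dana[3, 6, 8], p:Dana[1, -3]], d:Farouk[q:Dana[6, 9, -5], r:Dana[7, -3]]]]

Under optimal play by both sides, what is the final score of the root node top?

e (Dana): max(-8, -6) = -6
f (Dana): max(1, 4, 9) = 9
g (Dana): max(4, 6, -4, 8) = 8
h (Dana): max(7, 0) = 7
a (Farouk): min(-6, 9, 8, 7) = -6
j (Dana): max(1, -6) = 1
k (Dana): max(1, 3) = 3
m (Dana): max(8, 1, -7) = 8
b (Farouk): min(1, 3, 8) = 1
North (Dana): max(-6, 1) = 1
n (Dana): max(3, 6, 8) = 8
p (Dana): max(1, -3) = 1
c (Farouk): min(8, 1) = 1
q (Dana): max(6, 9, -5) = 9
r (Dana): max(7, -3) = 7
d (Farouk): min(9, 7) = 7
South (Dana): max(1, 7) = 7
top (Farouk): min(1, 7) = 1

1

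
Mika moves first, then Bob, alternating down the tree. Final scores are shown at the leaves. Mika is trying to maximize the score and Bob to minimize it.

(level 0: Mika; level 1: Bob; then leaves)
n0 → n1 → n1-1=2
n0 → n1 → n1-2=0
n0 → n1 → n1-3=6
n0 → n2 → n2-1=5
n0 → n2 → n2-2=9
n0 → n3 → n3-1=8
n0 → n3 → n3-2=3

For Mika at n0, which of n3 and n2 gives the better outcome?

n3 (Bob): min(8, 3) = 3
n2 (Bob): min(5, 9) = 5
Mika prefers the higher value; n3=3, n2=5. n2 is better since 5 > 3.

n2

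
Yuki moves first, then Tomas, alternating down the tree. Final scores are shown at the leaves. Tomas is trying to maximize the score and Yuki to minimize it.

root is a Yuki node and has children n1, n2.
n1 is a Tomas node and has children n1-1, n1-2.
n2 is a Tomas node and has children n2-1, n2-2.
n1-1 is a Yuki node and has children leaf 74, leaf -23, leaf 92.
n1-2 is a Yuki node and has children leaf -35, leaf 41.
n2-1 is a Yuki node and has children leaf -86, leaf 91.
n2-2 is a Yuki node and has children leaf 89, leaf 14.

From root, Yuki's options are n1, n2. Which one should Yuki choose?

n1-1 (Yuki): min(74, -23, 92) = -23
n1-2 (Yuki): min(-35, 41) = -35
n1 (Tomas): max(-23, -35) = -23
n2-1 (Yuki): min(-86, 91) = -86
n2-2 (Yuki): min(89, 14) = 14
n2 (Tomas): max(-86, 14) = 14
root (Yuki): min(-23, 14) = -23
Yuki at root wants the lowest of {n1=-23, n2=14}, so chooses n1.

n1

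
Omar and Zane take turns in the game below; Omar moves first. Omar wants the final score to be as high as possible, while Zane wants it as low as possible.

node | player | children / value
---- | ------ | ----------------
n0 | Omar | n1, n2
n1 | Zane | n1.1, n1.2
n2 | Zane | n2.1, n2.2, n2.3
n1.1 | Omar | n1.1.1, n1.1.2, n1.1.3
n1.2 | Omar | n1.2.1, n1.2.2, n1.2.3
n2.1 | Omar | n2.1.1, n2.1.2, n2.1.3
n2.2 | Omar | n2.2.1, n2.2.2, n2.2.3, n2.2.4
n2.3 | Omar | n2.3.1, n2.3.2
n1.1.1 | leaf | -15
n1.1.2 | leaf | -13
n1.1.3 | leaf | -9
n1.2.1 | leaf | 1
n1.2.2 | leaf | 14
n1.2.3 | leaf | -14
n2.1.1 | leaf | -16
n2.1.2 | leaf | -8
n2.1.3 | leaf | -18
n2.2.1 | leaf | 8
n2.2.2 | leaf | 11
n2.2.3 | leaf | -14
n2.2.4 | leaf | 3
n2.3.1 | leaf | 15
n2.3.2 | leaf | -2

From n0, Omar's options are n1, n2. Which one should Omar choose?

n1.1 (Omar): max(-15, -13, -9) = -9
n1.2 (Omar): max(1, 14, -14) = 14
n1 (Zane): min(-9, 14) = -9
n2.1 (Omar): max(-16, -8, -18) = -8
n2.2 (Omar): max(8, 11, -14, 3) = 11
n2.3 (Omar): max(15, -2) = 15
n2 (Zane): min(-8, 11, 15) = -8
n0 (Omar): max(-9, -8) = -8
Omar at n0 wants the highest of {n1=-9, n2=-8}, so chooses n2.

n2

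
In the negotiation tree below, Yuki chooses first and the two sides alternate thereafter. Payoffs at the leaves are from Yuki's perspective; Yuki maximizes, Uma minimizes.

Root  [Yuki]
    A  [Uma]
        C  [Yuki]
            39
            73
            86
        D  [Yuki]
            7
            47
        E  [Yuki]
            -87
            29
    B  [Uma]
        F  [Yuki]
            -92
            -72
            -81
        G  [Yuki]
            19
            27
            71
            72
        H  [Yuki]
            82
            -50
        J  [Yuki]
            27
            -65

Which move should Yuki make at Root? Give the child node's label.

A

C (Yuki): max(39, 73, 86) = 86
D (Yuki): max(7, 47) = 47
E (Yuki): max(-87, 29) = 29
A (Uma): min(86, 47, 29) = 29
F (Yuki): max(-92, -72, -81) = -72
G (Yuki): max(19, 27, 71, 72) = 72
H (Yuki): max(82, -50) = 82
J (Yuki): max(27, -65) = 27
B (Uma): min(-72, 72, 82, 27) = -72
Root (Yuki): max(29, -72) = 29
Yuki at Root wants the highest of {A=29, B=-72}, so chooses A.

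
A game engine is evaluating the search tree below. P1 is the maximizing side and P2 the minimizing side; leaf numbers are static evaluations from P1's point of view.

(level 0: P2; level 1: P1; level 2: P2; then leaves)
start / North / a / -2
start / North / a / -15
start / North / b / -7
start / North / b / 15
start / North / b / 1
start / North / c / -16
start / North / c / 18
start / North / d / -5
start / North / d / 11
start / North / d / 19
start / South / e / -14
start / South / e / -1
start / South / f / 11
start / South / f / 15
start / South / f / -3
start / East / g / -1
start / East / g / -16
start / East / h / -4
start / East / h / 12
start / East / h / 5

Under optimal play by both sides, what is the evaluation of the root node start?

-5

a (P2): min(-2, -15) = -15
b (P2): min(-7, 15, 1) = -7
c (P2): min(-16, 18) = -16
d (P2): min(-5, 11, 19) = -5
North (P1): max(-15, -7, -16, -5) = -5
e (P2): min(-14, -1) = -14
f (P2): min(11, 15, -3) = -3
South (P1): max(-14, -3) = -3
g (P2): min(-1, -16) = -16
h (P2): min(-4, 12, 5) = -4
East (P1): max(-16, -4) = -4
start (P2): min(-5, -3, -4) = -5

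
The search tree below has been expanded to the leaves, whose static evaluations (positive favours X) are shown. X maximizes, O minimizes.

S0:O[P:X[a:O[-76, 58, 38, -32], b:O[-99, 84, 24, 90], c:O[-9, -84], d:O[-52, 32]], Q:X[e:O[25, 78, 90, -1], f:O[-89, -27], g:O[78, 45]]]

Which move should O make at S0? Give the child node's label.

a (O): min(-76, 58, 38, -32) = -76
b (O): min(-99, 84, 24, 90) = -99
c (O): min(-9, -84) = -84
d (O): min(-52, 32) = -52
P (X): max(-76, -99, -84, -52) = -52
e (O): min(25, 78, 90, -1) = -1
f (O): min(-89, -27) = -89
g (O): min(78, 45) = 45
Q (X): max(-1, -89, 45) = 45
S0 (O): min(-52, 45) = -52
O at S0 wants the lowest of {P=-52, Q=45}, so chooses P.

P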